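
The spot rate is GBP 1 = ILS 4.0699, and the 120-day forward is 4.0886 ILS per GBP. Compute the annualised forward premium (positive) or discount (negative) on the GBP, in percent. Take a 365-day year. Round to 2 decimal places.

+1.40%

T = 120/365 years.
Period premium: (4.0886 − 4.0699)/4.0699 = 0.0045947.
×(1/T) gives 1.40% p.a.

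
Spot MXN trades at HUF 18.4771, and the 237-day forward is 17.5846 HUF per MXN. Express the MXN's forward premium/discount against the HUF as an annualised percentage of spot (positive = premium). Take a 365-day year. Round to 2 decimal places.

-7.44%

T = 237/365 years.
Period premium: (17.5846 − 18.4771)/18.4771 = -0.0483030.
×(1/T) gives -7.44% p.a.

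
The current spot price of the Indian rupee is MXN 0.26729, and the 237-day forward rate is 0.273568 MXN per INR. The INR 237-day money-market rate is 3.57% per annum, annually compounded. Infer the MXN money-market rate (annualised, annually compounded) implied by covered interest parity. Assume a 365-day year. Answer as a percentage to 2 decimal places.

T = 237/365 years.
F/S = 0.273568/0.26729 = 1.0234876 = (growth of MXN) / (growth of INR).
INR growth factor: (1 + 0.0357)^(237/365) = 1.0230377.
Hence g_MXN = 1.0470664.
r = 1.0470664^(365/237) − 1 = 0.073401 → 7.34%.

7.34%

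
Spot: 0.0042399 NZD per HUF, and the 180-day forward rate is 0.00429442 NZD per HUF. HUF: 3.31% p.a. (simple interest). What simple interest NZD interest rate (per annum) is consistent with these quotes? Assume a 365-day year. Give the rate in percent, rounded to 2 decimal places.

5.96%

T = 180/365 years.
F/S = 0.00429442/0.0042399 = 1.0128588 = (growth of NZD) / (growth of HUF).
HUF growth factor: 1 + 0.0331×180/365 = 1.0163233.
That pins the NZD growth at 1.029392.
(1.029392 − 1)/T = 0.059600, i.e. 5.96%.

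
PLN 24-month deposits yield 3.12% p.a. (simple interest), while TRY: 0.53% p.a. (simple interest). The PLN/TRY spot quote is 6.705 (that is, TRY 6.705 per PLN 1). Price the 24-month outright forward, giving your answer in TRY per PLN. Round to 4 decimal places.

T = 2 years.
Growth of 1 TRY over T: 1 + 0.0053×2 = 1.010600.
PLN accumulates by 1 + 0.0312×2 = 1.062400.
Forward (TRY per PLN) = 6.705 × 1.010600 / 1.062400 = 6.378081.

6.3781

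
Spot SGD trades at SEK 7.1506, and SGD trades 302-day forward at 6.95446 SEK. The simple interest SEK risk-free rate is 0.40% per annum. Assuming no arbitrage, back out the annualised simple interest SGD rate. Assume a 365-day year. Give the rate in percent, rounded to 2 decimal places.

T = 302/365 years.
By CIP, F/S equals the SEK-to-SGD growth ratio: 6.95446/7.1506 = 0.9725701.
The SEK side grows by 1 + 0.0040×302/365 = 1.0033096.
That pins the SGD growth at 1.0316065.
r = (1.0316065 − 1)/(302/365) = 0.038200 → 3.82%.

3.82%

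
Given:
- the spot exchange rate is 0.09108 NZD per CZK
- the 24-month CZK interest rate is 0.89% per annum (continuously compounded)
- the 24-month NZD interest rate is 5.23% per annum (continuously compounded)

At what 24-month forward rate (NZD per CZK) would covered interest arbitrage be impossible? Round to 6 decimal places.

T = 2 years.
Growth of 1 NZD over T: e^(0.0523×2) = 1.1102664.
Growth of 1 CZK over T: e^(0.0089×2) = 1.0179594.
CIP: F = S · (grow NZD)/(grow CZK) = 0.09108 × 1.1102664/1.0179594 = 0.09933899 NZD per CZK.

0.099339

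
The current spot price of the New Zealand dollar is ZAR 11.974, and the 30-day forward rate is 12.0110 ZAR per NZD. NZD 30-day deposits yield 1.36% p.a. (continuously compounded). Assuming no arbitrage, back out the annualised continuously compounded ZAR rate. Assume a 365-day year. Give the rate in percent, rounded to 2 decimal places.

5.11%

T = 30/365 years.
CIP gives F = S · g_ZAR/g_NZD, so g_ZAR/g_NZD = 12.011/11.974 = 1.0030900.
NZD growth factor: e^(0.0136×30/365) = 1.0011184.
That pins the ZAR growth at 1.0042119.
Take logs: ln 1.0042119 / (30/365) = 0.051137, so 5.11%.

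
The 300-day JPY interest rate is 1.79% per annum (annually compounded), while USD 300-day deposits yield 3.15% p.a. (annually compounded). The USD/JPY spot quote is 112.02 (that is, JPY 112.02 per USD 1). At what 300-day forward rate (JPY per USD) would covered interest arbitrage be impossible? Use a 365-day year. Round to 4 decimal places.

110.8046

T = 300/365 years.
JPY growth factor: (1 + 0.0179)^(300/365) = 1.014689043.
USD accumulates by (1 + 0.0315)^(300/365) = 1.025818677.
CIP: F = S · (grow JPY)/(grow USD) = 112.02 × 1.014689043/1.025818677 = 110.804637 JPY per USD.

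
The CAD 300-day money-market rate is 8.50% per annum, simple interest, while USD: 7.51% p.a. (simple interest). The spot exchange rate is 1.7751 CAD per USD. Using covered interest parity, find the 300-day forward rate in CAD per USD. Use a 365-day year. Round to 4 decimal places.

T = 300/365 years.
Growth of 1 CAD over T: 1 + 0.0850×300/365 = 1.069863.
USD growth factor: 1 + 0.0751×300/365 = 1.061726.
So F = 1.7751 × 1.069863 / 1.061726 = 1.788704 (CAD/USD).

1.7887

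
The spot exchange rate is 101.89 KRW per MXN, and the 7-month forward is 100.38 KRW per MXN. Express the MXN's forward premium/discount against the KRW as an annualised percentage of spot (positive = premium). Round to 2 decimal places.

-2.54%

T = 7/12 years.
(F − S)/S = (100.38 − 101.89)/101.89 = -0.0148199.
×(1/T) gives -2.54% p.a.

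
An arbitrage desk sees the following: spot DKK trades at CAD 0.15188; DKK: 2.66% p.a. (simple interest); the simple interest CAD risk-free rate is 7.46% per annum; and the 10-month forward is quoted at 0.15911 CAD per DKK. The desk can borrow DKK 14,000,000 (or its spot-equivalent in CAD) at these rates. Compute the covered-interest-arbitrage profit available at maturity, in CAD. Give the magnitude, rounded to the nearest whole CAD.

T = 10/12 years.
Keep in DKK, deliver into the forward: 14,000,000·1.022166667·0.15911 = CAD 2,276,917.14.
Swap to CAD now, deposit: 14,000,000·0.15188·1.062166667 = CAD 2,258,506.23.
The quoted forward overvalues DKK, so borrow CAD, buy DKK at spot, deposit the DKK at 2.66%, and sell the proceeds forward at 0.15911.
Arbitrage profit = |2,276,917.14 − 2,258,506.23| = CAD 18,411.

CAD 18,411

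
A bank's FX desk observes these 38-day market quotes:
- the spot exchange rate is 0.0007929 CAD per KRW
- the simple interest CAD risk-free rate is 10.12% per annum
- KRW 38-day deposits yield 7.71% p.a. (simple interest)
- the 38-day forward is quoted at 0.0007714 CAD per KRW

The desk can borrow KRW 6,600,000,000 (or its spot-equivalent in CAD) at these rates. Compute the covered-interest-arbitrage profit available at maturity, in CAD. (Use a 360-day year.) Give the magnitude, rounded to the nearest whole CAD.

T = 38/360 years.
Keep in KRW, deliver into the forward: 6,600,000,000·1.008138333·0.0007714 = CAD 5,132,674.21.
Swap to CAD now, deposit: 6,600,000,000·0.0007929·1.010682222 = CAD 5,289,041.56.
The quoted forward undervalues KRW, so borrow KRW, convert to CAD at spot, deposit the CAD at 10.12%, and buy KRW forward at 0.0007714 to cover the loan.
Arbitrage profit = |5,132,674.21 − 5,289,041.56| = CAD 156,367.

CAD 156,367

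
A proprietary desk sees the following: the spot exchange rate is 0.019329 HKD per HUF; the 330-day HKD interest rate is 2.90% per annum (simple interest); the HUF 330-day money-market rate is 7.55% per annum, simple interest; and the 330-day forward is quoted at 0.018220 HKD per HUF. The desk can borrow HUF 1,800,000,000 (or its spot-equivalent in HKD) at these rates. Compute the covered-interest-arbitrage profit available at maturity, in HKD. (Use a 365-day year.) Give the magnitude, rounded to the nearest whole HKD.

T = 330/365 years.
Keep in HUF, deliver into the forward: 1,800,000,000·1.068260274·0.018220 = HKD 35,034,663.95.
Swap to HKD now, deposit: 1,800,000,000·0.019329·1.0262191781 = HKD 35,704,422.89.
The quoted forward undervalues HUF, so borrow HUF, convert to HKD at spot, deposit the HKD at 2.90%, and buy HUF forward at 0.018220 to cover the loan.
Profit = 35,704,422.89 − 35,034,663.95 = HKD 669,759.

HKD 669,759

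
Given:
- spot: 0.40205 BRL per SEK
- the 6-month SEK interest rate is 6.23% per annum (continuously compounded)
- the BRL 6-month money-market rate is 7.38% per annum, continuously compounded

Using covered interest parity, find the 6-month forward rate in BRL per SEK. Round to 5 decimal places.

T = 6/12 years.
BRL growth factor: e^(0.0738×6/12) = 1.0375893.
SEK growth factor: e^(0.0623×6/12) = 1.0316402.
So F = 0.40205 × 1.0375893 / 1.0316402 = 0.4043685 (BRL/SEK).

0.40437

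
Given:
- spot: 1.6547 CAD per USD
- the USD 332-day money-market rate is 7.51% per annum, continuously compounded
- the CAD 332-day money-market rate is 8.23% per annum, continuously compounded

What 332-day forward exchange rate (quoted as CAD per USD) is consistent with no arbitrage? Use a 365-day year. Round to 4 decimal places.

1.6656

T = 332/365 years.
Growth of 1 CAD over T: e^(0.0823×332/365) = 1.0777324.
USD accumulates by e^(0.0751×332/365) = 1.0706973.
Forward (CAD per USD) = 1.6547 × 1.0777324 / 1.0706973 = 1.665572.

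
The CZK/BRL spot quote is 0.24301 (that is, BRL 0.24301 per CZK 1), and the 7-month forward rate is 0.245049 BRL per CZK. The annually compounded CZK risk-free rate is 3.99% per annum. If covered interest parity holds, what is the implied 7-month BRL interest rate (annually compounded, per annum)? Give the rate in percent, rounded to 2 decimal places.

T = 7/12 years.
F/S = 0.245049/0.24301 = 1.0083906 = (growth of BRL) / (growth of CZK).
The CZK side grows by (1 + 0.0399)^(7/12) = 1.0230851.
Hence g_BRL = 1.0316694.
Annualise: 1.0316694^(12/7) − 1 = 0.054903 = 5.49%.

5.49%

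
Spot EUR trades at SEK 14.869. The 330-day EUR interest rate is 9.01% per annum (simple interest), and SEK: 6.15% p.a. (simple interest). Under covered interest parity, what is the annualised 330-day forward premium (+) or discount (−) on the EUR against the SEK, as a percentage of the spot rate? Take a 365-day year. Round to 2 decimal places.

-2.64%

T = 330/365 years.
No-arbitrage forward: 14.869 × 1.0556027 / 1.0814603 = 14.513484 SEK/EUR.
(F − S)/S ÷ T = (14.513484 − 14.869)/14.869/(330/365) = -0.026446 → -2.64%.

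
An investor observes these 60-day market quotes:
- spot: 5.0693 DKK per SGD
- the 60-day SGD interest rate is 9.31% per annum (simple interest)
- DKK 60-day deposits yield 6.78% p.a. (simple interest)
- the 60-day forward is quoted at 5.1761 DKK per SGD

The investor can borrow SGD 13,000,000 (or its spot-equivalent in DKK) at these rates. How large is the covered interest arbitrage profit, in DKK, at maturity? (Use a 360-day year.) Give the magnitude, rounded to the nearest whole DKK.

DKK 1,687,825

T = 60/360 years.
Invest the SGD and cover forward: 13,000,000 × 1.0155166667 × 5.1761 = DKK 68,333,405.64.
Convert at spot and invest in DKK: 13,000,000 × 5.0693 × 1.011300 = DKK 66,645,580.17.
The quoted forward overvalues SGD, so borrow DKK, buy SGD at spot, deposit the SGD at 9.31%, and sell the proceeds forward at 5.1761.
Profit = 68,333,405.64 − 66,645,580.17 = DKK 1,687,825.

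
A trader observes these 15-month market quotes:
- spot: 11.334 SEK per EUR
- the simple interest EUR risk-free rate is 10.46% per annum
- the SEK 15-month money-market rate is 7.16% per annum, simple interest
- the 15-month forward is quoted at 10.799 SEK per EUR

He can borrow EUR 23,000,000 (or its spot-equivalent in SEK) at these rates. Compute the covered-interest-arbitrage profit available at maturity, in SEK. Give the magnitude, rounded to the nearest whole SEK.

SEK 3,160,746

T = 15/12 years.
Keep in EUR, deliver into the forward: 23,000,000·1.130750·10.799 = SEK 280,852,292.75.
Swap to SEK now, deposit: 23,000,000·11.334·1.089500 = SEK 284,013,039.00.
The quoted forward undervalues EUR, so borrow EUR, convert to SEK at spot, deposit the SEK at 7.16%, and buy EUR forward at 10.799 to cover the loan.
Profit = 284,013,039.00 − 280,852,292.75 = SEK 3,160,746.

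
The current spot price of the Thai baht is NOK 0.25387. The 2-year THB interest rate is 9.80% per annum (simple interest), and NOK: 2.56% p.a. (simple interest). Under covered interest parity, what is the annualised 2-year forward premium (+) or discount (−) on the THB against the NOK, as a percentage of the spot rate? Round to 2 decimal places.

T = 2 years.
F = S · g_NOK/g_THB = 0.25387 × 1.051200/1.196000 = 0.22313390.
(F − S)/S ÷ T = (0.22313390 − 0.25387)/0.25387/2 = -0.060535 → -6.05%.

-6.05%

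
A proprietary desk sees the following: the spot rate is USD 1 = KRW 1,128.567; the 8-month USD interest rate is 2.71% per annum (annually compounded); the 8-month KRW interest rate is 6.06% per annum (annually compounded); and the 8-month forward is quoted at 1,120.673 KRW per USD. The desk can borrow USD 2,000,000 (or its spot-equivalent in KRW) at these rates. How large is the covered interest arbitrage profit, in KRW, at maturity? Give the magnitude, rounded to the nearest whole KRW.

T = 8/12 years.
Keep in USD, deliver into the forward: 2,000,000·1.017986033134·1120.673 = KRW 2,281,658,923.42.
Swap to KRW now, deposit: 2,000,000·1128.567·1.040002576424 = KRW 2,347,425,175.33.
The quoted forward undervalues USD, so borrow USD, convert to KRW at spot, deposit the KRW at 6.06%, and buy USD forward at 1,120.673 to cover the loan.
Profit = 2,347,425,175.33 − 2,281,658,923.42 = KRW 65,766,252.

KRW 65,766,252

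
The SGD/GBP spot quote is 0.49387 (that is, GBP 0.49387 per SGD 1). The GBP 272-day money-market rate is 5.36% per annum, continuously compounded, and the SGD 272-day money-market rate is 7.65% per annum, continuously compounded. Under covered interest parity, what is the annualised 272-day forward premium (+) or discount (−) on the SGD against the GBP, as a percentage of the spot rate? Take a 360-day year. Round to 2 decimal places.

T = 272/360 years.
F = S · g_GBP/g_SGD = 0.49387 × 1.041329/1.0595031 = 0.48539844.
(F − S)/S ÷ T = (0.48539844 − 0.49387)/0.49387/(272/360) = -0.022703 → -2.27%.

-2.27%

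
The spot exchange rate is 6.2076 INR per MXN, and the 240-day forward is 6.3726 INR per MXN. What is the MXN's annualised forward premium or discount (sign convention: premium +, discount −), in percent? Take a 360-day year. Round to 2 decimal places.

T = 240/360 years.
MXN trades forward at +2.65803% vs spot over the period.
Annualise by dividing by T: 0.0265803 / (240/360) = 0.039870 → 3.99%.

+3.99%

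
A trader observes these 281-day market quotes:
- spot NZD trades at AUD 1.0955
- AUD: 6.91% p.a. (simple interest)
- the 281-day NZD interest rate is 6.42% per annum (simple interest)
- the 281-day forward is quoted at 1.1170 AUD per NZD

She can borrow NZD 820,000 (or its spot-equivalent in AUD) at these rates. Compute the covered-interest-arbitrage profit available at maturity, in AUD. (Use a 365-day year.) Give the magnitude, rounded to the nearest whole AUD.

T = 281/365 years.
Invest the NZD and cover forward: 820,000 × 1.04942521 × 1.1170 = AUD 961,210.53.
Convert at spot and invest in AUD: 820,000 × 1.0955 × 1.05319753 = AUD 946,097.87.
The quoted forward overvalues NZD, so borrow AUD, buy NZD at spot, deposit the NZD at 6.42%, and sell the proceeds forward at 1.1170.
Profit = 961,210.53 − 946,097.87 = AUD 15,113.

AUD 15,113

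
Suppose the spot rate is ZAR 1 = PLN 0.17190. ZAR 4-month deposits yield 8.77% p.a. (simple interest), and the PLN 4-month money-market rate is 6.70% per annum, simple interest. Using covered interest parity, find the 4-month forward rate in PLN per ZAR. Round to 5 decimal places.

T = 4/12 years.
Growth of 1 PLN over T: 1 + 0.0670×4/12 = 1.0223333.
Growth of 1 ZAR over T: 1 + 0.0877×4/12 = 1.0292333.
CIP: F = S · (grow PLN)/(grow ZAR) = 0.1719 × 1.0223333/1.0292333 = 0.1707476 PLN per ZAR.

0.17075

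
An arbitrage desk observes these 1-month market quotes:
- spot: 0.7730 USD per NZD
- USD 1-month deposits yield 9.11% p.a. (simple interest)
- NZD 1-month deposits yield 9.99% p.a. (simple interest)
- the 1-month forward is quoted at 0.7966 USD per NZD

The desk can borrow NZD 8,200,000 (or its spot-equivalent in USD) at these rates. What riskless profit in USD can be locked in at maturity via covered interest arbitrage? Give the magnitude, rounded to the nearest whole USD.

T = 1/12 years.
Route A — deposit NZD, sell forward: 8,200,000 × 1.008325 × 0.7966 = USD 6,586,499.90.
Route B — convert at spot, deposit USD: 8,200,000 × 0.7730 × 1.007591667 = USD 6,386,720.54.
The quoted forward overvalues NZD, so borrow USD, buy NZD at spot, deposit the NZD at 9.99%, and sell the proceeds forward at 0.7966.
Profit = 6,586,499.90 − 6,386,720.54 = USD 199,779.

USD 199,779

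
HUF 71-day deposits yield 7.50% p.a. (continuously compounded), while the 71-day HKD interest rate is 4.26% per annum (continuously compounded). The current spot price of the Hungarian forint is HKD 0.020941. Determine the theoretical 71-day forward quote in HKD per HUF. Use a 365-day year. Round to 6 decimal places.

T = 71/365 years.
Growth of 1 HKD over T: e^(0.0426×71/365) = 1.008321.
Growth of 1 HUF over T: e^(0.0750×71/365) = 1.014696.
Forward (HKD per HUF) = 0.020941 × 1.008321 / 1.014696 = 0.02080943.

0.020809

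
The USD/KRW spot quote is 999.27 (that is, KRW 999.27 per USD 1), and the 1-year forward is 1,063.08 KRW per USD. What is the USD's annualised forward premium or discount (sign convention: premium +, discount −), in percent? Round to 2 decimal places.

T = 1 year.
(F − S)/S = (1063.08 − 999.27)/999.27 = 0.0638566.
Annualise by dividing by T: 0.0638566 / 1 = 0.063857 → 6.39%.

+6.39%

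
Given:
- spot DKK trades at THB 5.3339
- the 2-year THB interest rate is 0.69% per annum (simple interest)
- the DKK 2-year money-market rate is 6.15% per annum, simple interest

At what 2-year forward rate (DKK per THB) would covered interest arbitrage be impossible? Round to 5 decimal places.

0.20767

T = 2 years.
Growth of 1 THB over T: 1 + 0.0069×2 = 1.013800.
Growth of 1 DKK over T: 1 + 0.0615×2 = 1.123000.
Forward (THB per DKK) = 5.3339 × 1.013800 / 1.123000 = 4.815234.
Invert for DKK per THB: 1 / 4.815234 = 0.20767.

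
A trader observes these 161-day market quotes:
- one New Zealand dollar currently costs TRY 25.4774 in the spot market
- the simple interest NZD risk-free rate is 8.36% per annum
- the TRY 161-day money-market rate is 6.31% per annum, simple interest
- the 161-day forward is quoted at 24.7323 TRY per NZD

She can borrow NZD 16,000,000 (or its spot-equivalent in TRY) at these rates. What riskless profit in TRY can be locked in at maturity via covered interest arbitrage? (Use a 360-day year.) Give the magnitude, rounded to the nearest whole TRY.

T = 161/360 years.
Route A — deposit NZD, sell forward: 16,000,000 × 1.03738777778 × 24.7323 = TRY 410,511,771.78.
Route B — convert at spot, deposit TRY: 16,000,000 × 25.4774 × 1.02821972222 = TRY 419,141,842.41.
The quoted forward undervalues NZD, so borrow NZD, convert to TRY at spot, deposit the TRY at 6.31%, and buy NZD forward at 24.7323 to cover the loan.
Profit = 419,141,842.41 − 410,511,771.78 = TRY 8,630,071.

TRY 8,630,071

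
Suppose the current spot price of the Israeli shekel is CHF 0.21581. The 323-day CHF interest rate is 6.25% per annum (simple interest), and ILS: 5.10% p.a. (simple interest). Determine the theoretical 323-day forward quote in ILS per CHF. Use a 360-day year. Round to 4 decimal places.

T = 323/360 years.
Growth of 1 CHF over T: 1 + 0.0625×323/360 = 1.0560764.
ILS growth factor: 1 + 0.0510×323/360 = 1.0457583.
Forward (CHF per ILS) = 0.21581 × 1.0560764 / 1.0457583 = 0.2179393.
Quoted the other way: 1/0.2179393 = 4.5884 ILS per CHF.

4.5884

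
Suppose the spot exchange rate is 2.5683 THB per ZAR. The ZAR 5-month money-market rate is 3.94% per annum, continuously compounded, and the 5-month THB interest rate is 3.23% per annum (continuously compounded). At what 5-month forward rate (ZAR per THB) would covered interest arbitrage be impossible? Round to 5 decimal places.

0.39052

T = 5/12 years.
THB growth factor: e^(0.0323×5/12) = 1.0135493.
Growth of 1 ZAR over T: e^(0.0394×5/12) = 1.0165522.
So F = 2.5683 × 1.0135493 / 1.0165522 = 2.560713 (THB/ZAR).
Quoted the other way: 1/2.560713 = 0.39052 ZAR per THB.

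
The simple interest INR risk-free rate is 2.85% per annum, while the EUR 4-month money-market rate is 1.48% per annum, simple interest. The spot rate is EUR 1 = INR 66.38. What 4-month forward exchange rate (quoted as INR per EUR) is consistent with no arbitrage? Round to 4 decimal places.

T = 4/12 years.
INR accumulates by 1 + 0.0285×4/12 = 1.009500.
EUR growth factor: 1 + 0.0148×4/12 = 1.00493333.
Forward (INR per EUR) = 66.38 × 1.009500 / 1.00493333 = 66.681647.

66.6816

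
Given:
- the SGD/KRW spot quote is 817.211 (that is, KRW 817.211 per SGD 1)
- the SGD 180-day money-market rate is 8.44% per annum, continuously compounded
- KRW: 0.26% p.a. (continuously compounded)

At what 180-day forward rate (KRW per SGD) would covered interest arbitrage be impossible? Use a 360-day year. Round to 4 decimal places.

T = 180/360 years.
KRW growth factor: e^(0.0026×180/360) = 1.001300845.
SGD growth factor: e^(0.0844×180/360) = 1.043103079.
Forward (KRW per SGD) = 817.211 × 1.001300845 / 1.043103079 = 784.461365.

784.4614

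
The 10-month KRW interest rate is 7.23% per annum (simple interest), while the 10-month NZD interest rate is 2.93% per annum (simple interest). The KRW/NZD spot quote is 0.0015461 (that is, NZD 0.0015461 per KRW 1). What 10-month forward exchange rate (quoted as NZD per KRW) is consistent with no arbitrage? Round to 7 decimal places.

0.0014938

T = 10/12 years.
NZD growth factor: 1 + 0.0293×10/12 = 1.0244167.
KRW growth factor: 1 + 0.0723×10/12 = 1.060250.
So F = 0.0015461 × 1.0244167 / 1.060250 = 0.001493846 (NZD/KRW).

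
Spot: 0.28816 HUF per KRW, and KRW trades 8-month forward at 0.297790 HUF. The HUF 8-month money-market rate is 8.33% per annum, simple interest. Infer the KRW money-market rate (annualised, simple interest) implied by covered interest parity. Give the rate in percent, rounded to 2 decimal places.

3.21%

T = 8/12 years.
By CIP, F/S equals the HUF-to-KRW growth ratio: 0.29779/0.28816 = 1.0334189.
The HUF side grows by 1 + 0.0833×8/12 = 1.0555333.
That pins the KRW growth at 1.0213993.
(1.0213993 − 1)/T = 0.032099, i.e. 3.21%.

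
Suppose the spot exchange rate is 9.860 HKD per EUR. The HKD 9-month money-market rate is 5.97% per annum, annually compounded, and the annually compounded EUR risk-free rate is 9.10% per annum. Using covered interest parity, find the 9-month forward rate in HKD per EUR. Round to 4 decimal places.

T = 9/12 years.
Growth of 1 HKD over T: (1 + 0.0597)^(9/12) = 1.0444489.
Growth of 1 EUR over T: (1 + 0.0910)^(9/12) = 1.0675017.
So F = 9.86 × 1.0444489 / 1.0675017 = 9.647072 (HKD/EUR).

9.6471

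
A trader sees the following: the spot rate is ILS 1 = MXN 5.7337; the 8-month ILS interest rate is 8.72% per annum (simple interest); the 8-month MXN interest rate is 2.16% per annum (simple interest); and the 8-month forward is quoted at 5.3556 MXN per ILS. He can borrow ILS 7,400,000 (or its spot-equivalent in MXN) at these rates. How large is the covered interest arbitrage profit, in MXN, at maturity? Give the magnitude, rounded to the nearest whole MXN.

T = 8/12 years.
Invest the ILS and cover forward: 7,400,000 × 1.0581333333 × 5.3556 = MXN 41,935,347.71.
Convert at spot and invest in MXN: 7,400,000 × 5.7337 × 1.014400 = MXN 43,040,363.07.
The quoted forward undervalues ILS, so borrow ILS, convert to MXN at spot, deposit the MXN at 2.16%, and buy ILS forward at 5.3556 to cover the loan.
The gap between the two covered legs is MXN 1,105,015.

MXN 1,105,015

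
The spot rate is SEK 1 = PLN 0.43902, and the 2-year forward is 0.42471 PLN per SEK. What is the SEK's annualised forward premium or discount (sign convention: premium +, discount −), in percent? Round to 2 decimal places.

-1.63%

T = 2 years.
SEK trades forward at -3.25953% vs spot over the period.
Per annum: -0.0325953 / 2 = -0.016298 = -1.63%.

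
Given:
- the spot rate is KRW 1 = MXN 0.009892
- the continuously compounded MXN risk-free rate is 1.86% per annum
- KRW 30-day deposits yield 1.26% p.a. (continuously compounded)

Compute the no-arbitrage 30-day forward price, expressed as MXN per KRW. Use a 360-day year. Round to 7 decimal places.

0.0098969

T = 30/360 years.
Growth of 1 MXN over T: e^(0.0186×30/360) = 1.0015512.
KRW growth factor: e^(0.0126×30/360) = 1.0010506.
So F = 0.009892 × 1.0015512 / 1.0010506 = 0.009896947 (MXN/KRW).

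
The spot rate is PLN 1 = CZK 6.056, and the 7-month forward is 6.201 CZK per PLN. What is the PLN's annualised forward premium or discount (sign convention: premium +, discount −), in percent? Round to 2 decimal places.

+4.10%

T = 7/12 years.
Period premium: (6.201 − 6.056)/6.056 = 0.0239432.
Annualise by dividing by T: 0.0239432 / (7/12) = 0.041045 → 4.10%.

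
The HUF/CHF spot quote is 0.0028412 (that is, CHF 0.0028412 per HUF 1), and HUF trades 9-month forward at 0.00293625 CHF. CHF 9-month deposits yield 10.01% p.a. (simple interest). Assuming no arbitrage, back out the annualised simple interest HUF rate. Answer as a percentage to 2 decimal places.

T = 9/12 years.
By CIP, F/S equals the CHF-to-HUF growth ratio: 0.00293625/0.0028412 = 1.0334542.
The CHF side grows by 1 + 0.1001×9/12 = 1.075075.
That pins the HUF growth at 1.0402735.
r = (1.0402735 − 1)/(9/12) = 0.053698 → 5.37%.

5.37%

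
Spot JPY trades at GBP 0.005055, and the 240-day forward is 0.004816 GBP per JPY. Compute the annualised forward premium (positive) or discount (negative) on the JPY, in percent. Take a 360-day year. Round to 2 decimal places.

-7.09%

T = 240/360 years.
(F − S)/S = (0.004816 − 0.005055)/0.005055 = -0.0472799.
Per annum: -0.0472799 / (240/360) = -0.070920 = -7.09%.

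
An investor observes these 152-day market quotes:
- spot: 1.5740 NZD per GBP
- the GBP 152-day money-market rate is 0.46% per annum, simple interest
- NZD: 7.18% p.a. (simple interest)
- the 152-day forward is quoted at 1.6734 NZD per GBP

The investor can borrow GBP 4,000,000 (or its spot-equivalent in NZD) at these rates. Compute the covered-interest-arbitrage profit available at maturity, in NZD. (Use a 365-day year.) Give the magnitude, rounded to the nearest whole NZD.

NZD 222,170

T = 152/365 years.
Keep in GBP, deliver into the forward: 4,000,000·1.001915616·1.6734 = NZD 6,706,422.37.
Swap to NZD now, deposit: 4,000,000·1.5740·1.029900274 = NZD 6,484,252.13.
The quoted forward overvalues GBP, so borrow NZD, buy GBP at spot, deposit the GBP at 0.46%, and sell the proceeds forward at 1.6734.
Arbitrage profit = |6,706,422.37 − 6,484,252.13| = NZD 222,170.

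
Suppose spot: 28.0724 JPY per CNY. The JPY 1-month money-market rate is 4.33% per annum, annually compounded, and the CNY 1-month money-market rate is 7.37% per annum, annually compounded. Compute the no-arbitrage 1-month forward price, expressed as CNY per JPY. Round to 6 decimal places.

0.035708

T = 1/12 years.
JPY accumulates by (1 + 0.0433)^(1/12) = 1.0035386.
Growth of 1 CNY over T: (1 + 0.0737)^(1/12) = 1.0059435.
So F = 28.0724 × 1.0035386 / 1.0059435 = 28.00529 (JPY/CNY).
Quoted the other way: 1/28.00529 = 0.035708 CNY per JPY.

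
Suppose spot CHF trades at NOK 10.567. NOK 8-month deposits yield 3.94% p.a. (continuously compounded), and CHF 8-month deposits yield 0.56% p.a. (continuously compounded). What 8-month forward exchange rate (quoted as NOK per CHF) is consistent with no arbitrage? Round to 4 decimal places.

T = 8/12 years.
Growth of 1 NOK over T: e^(0.0394×8/12) = 1.02661468.
Growth of 1 CHF over T: e^(0.0056×8/12) = 1.00374031.
So F = 10.567 × 1.02661468 / 1.00374031 = 10.807813 (NOK/CHF).

10.8078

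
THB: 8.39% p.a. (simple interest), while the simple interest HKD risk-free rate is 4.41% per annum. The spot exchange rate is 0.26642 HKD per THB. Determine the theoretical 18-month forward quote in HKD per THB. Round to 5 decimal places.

0.25229

T = 18/12 years.
HKD growth factor: 1 + 0.0441×18/12 = 1.066150.
THB growth factor: 1 + 0.0839×18/12 = 1.125850.
Forward (HKD per THB) = 0.26642 × 1.066150 / 1.125850 = 0.2522927.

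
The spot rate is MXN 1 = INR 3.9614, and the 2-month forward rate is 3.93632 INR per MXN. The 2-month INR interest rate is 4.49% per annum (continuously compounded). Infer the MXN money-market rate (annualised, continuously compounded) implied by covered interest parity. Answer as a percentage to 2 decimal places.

T = 2/12 years.
By CIP, F/S equals the INR-to-MXN growth ratio: 3.93632/3.9614 = 0.9936689.
INR growth factor: e^(0.0449×2/12) = 1.0075114.
So the MXN growth factor = 1.0139307.
Take logs: ln 1.0139307 / (2/12) = 0.083007, so 8.30%.

8.30%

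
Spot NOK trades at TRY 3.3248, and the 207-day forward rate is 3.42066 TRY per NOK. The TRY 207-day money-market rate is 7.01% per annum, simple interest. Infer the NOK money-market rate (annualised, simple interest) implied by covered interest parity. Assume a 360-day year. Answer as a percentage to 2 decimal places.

1.94%

T = 207/360 years.
By CIP, F/S equals the TRY-to-NOK growth ratio: 3.42066/3.3248 = 1.0288318.
TRY growth factor: 1 + 0.0701×207/360 = 1.0403075.
So the NOK growth factor = 1.0111541.
r = (1.0111541 − 1)/(207/360) = 0.019398 → 1.94%.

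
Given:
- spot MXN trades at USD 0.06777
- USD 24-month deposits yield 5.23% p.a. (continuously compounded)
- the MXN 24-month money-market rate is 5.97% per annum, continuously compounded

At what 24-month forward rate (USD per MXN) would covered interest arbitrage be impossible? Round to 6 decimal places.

T = 2 years.
USD growth factor: e^(0.0523×2) = 1.1102664.
MXN growth factor: e^(0.0597×2) = 1.1268206.
Forward (USD per MXN) = 0.06777 × 1.1102664 / 1.1268206 = 0.06677439.

0.066774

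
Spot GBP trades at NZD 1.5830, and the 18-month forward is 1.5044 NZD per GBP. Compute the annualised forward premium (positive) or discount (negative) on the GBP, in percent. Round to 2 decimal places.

T = 18/12 years.
GBP trades forward at -4.96526% vs spot over the period.
Per annum: -0.0496526 / (18/12) = -0.033102 = -3.31%.

-3.31%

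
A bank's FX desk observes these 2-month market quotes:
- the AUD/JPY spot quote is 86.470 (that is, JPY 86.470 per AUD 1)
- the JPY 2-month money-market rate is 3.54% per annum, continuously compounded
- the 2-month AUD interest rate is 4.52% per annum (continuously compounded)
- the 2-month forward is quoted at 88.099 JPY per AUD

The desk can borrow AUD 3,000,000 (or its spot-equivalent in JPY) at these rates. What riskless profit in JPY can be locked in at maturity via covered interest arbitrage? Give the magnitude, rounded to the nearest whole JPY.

T = 2/12 years.
Route A — deposit AUD, sell forward: 3,000,000 × 1.00756178028 × 88.099 = JPY 266,295,555.84.
Route B — convert at spot, deposit JPY: 3,000,000 × 86.470 × 1.00591743928 = JPY 260,945,042.92.
The quoted forward overvalues AUD, so borrow JPY, buy AUD at spot, deposit the AUD at 4.52%, and sell the proceeds forward at 88.099.
The gap between the two covered legs is JPY 5,350,513.

JPY 5,350,513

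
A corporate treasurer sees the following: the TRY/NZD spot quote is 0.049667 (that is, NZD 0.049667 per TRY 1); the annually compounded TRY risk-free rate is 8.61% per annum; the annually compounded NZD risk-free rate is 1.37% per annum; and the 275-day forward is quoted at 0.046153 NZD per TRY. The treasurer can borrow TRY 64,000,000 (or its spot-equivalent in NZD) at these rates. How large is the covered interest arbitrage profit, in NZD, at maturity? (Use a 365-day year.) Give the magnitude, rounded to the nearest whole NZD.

NZD 68,004

T = 275/365 years.
Keep in TRY, deliver into the forward: 64,000,000·1.064204772·0.046153 = NZD 3,143,439.54.
Swap to NZD now, deposit: 64,000,000·0.049667·1.010304582 = NZD 3,211,443.05.
The quoted forward undervalues TRY, so borrow TRY, convert to NZD at spot, deposit the NZD at 1.37%, and buy TRY forward at 0.046153 to cover the loan.
The gap between the two covered legs is NZD 68,004.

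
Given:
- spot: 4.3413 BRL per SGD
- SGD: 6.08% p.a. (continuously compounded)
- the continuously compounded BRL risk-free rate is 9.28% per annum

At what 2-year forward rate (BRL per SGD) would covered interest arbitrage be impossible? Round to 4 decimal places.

T = 2 years.
Growth of 1 BRL over T: e^(0.0928×2) = 1.2039406.
Growth of 1 SGD over T: e^(0.0608×2) = 1.1293023.
CIP: F = S · (grow BRL)/(grow SGD) = 4.3413 × 1.2039406/1.1293023 = 4.628227 BRL per SGD.

4.6282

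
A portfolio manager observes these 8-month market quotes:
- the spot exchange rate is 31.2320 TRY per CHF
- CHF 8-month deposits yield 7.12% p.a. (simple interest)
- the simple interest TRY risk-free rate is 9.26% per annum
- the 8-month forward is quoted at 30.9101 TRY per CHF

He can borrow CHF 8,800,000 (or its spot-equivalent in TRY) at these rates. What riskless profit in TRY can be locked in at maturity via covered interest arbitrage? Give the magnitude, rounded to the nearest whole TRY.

T = 8/12 years.
Route A — deposit CHF, sell forward: 8,800,000 × 1.04746666667 × 30.9101 = TRY 284,920,234.84.
Route B — convert at spot, deposit TRY: 8,800,000 × 31.2320 × 1.06173333333 = TRY 291,808,488.11.
The quoted forward undervalues CHF, so borrow CHF, convert to TRY at spot, deposit the TRY at 9.26%, and buy CHF forward at 30.9101 to cover the loan.
Profit = 291,808,488.11 − 284,920,234.84 = TRY 6,888,253.

TRY 6,888,253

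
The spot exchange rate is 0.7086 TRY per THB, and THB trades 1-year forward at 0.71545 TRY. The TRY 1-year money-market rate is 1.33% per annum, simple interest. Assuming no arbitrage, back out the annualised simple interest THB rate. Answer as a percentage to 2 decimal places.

T = 1 year.
F/S = 0.71545/0.7086 = 1.0096669 = (growth of TRY) / (growth of THB).
TRY growth factor: 1 + 0.0133×1 = 1.013300.
That pins the THB growth at 1.0035983.
r = (1.0035983 − 1)/1 = 0.003598 → 0.36%.

0.36%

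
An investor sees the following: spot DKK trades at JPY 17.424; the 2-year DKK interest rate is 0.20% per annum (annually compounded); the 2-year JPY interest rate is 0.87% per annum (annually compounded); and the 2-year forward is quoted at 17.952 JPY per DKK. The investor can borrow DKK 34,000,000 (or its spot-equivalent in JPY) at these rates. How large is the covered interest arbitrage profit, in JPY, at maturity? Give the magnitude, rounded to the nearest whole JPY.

T = 2 years.
Keep in DKK, deliver into the forward: 34,000,000·1.004004·17.952 = JPY 612,811,913.47.
Swap to JPY now, deposit: 34,000,000·17.424·1.01747569 = JPY 602,768,878.37.
The quoted forward overvalues DKK, so borrow JPY, buy DKK at spot, deposit the DKK at 0.20%, and sell the proceeds forward at 17.952.
The gap between the two covered legs is JPY 10,043,035.

JPY 10,043,035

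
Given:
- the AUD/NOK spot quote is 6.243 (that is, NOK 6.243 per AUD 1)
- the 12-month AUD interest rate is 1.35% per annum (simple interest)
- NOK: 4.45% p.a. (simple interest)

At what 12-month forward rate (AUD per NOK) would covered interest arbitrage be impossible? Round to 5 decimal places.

T = 1 year.
Growth of 1 NOK over T: 1 + 0.0445×1 = 1.044500.
Growth of 1 AUD over T: 1 + 0.0135×1 = 1.013500.
CIP: F = S · (grow NOK)/(grow AUD) = 6.243 × 1.044500/1.013500 = 6.433955 NOK per AUD.
Invert for AUD per NOK: 1 / 6.433955 = 0.15543.

0.15543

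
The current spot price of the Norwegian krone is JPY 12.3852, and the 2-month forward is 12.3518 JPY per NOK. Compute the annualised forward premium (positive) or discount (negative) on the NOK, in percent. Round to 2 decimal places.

T = 2/12 years.
Period premium: (12.3518 − 12.3852)/12.3852 = -0.0026968.
Per annum: -0.0026968 / (2/12) = -0.016181 = -1.62%.

-1.62%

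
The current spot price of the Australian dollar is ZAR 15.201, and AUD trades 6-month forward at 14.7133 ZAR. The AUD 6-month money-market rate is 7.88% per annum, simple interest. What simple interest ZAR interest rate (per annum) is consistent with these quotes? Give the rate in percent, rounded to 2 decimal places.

T = 6/12 years.
CIP gives F = S · g_ZAR/g_AUD, so g_ZAR/g_AUD = 14.7133/15.201 = 0.9679166.
AUD growth factor: 1 + 0.0788×6/12 = 1.039400.
So the ZAR growth factor = 1.0060525.
r = (1.0060525 − 1)/(6/12) = 0.012105 → 1.21%.

1.21%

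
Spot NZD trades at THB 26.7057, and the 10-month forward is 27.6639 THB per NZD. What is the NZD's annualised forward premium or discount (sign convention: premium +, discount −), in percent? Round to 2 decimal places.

+4.31%

T = 10/12 years.
Period premium: (27.6639 − 26.7057)/26.7057 = 0.0358800.
Annualise by dividing by T: 0.0358800 / (10/12) = 0.043056 → 4.31%.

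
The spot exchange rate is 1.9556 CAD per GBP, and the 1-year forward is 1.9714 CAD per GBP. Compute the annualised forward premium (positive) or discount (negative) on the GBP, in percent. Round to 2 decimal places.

+0.81%

T = 1 year.
GBP trades forward at +0.80794% vs spot over the period.
Annualise by dividing by T: 0.0080794 / 1 = 0.008079 → 0.81%.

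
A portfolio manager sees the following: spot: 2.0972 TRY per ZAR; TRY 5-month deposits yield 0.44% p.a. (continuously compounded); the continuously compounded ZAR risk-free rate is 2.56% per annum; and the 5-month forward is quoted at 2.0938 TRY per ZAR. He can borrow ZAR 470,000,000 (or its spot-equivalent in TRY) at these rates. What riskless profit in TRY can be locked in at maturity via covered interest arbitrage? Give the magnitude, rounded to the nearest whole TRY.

T = 5/12 years.
Route A — deposit ZAR, sell forward: 470,000,000 × 1.01072375837 × 2.0938 = TRY 994,639,100.48.
Route B — convert at spot, deposit TRY: 470,000,000 × 2.0972 × 1.00183501492 = TRY 987,492,744.85.
The quoted forward overvalues ZAR, so borrow TRY, buy ZAR at spot, deposit the ZAR at 2.56%, and sell the proceeds forward at 2.0938.
The gap between the two covered legs is TRY 7,146,356.

TRY 7,146,356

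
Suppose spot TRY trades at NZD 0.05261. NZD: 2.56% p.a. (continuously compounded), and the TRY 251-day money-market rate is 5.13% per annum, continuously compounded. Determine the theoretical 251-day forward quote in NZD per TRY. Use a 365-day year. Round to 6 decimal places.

0.051688

T = 251/365 years.
NZD accumulates by e^(0.0256×251/365) = 1.0177603.
TRY growth factor: e^(0.0513×251/365) = 1.0359072.
Forward (NZD per TRY) = 0.05261 × 1.0177603 / 1.0359072 = 0.05168838.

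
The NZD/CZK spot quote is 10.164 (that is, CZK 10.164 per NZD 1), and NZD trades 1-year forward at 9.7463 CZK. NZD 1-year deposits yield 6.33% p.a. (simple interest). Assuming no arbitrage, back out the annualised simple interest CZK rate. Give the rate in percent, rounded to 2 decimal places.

T = 1 year.
CIP gives F = S · g_CZK/g_NZD, so g_CZK/g_NZD = 9.7463/10.164 = 0.9589040.
The NZD side grows by 1 + 0.0633×1 = 1.063300.
Hence g_CZK = 1.0196026.
(1.0196026 − 1)/T = 0.019603, i.e. 1.96%.

1.96%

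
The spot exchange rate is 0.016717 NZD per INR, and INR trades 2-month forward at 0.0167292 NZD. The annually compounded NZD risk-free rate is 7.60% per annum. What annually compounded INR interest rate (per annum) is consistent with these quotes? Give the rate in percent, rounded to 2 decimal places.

T = 2/12 years.
F/S = 0.0167292/0.016717 = 1.0007298 = (growth of NZD) / (growth of INR).
The NZD side grows by (1 + 0.0760)^(2/12) = 1.0122832.
So the INR growth factor = 1.011545.
Annualise: 1.011545^(12/2) − 1 = 0.071300 = 7.13%.

7.13%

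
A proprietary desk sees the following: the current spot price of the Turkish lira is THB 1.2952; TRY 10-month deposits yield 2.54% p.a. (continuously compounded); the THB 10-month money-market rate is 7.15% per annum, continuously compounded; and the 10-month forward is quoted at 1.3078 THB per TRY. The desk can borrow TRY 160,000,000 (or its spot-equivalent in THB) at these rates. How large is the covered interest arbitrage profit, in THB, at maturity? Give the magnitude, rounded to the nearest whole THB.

THB 6,230,555

T = 10/12 years.
Invest the TRY and cover forward: 160,000,000 × 1.0213922695 × 1.3078 = THB 213,724,289.61.
Convert at spot and invest in THB: 160,000,000 × 1.2952 × 1.06139420681 = THB 219,954,844.27.
The quoted forward undervalues TRY, so borrow TRY, convert to THB at spot, deposit the THB at 7.15%, and buy TRY forward at 1.3078 to cover the loan.
Arbitrage profit = |213,724,289.61 − 219,954,844.27| = THB 6,230,555.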